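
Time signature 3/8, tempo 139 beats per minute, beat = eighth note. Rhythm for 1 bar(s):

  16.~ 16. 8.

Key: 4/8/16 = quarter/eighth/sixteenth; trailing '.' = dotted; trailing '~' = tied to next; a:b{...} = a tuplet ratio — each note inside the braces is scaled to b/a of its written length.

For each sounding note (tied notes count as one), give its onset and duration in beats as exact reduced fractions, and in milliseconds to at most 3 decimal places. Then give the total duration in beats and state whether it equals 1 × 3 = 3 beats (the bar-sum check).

1) 0.0ms=0b +647.482ms=3/2b
2) 647.482ms=3/2b +647.482ms=3/2b
Σ=3b of 3 (139bpm 3/8) — PASS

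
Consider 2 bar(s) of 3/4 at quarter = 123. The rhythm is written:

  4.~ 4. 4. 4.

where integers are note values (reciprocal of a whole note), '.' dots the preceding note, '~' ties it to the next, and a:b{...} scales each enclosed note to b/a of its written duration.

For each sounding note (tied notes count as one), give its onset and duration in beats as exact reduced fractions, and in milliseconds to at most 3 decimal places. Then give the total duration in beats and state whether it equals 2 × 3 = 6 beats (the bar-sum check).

1) 0.0ms=0b +1463.415ms=3b
2) 1463.415ms=3b +731.707ms=3/2b
3) 2195.122ms=9/2b +731.707ms=3/2b
Σ=6b of 6 (123bpm 3/4) — PASS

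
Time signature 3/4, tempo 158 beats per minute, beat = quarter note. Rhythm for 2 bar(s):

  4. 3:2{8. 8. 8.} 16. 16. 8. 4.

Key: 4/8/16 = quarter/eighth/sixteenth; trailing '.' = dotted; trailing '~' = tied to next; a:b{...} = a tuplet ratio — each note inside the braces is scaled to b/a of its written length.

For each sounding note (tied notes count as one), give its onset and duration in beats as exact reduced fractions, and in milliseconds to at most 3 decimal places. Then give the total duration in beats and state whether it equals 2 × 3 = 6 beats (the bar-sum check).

1) 0.0ms=0b +569.62ms=3/2b
2) 569.62ms=3/2b +189.873ms=1/2b
3) 759.494ms=2b +189.873ms=1/2b
4) 949.367ms=5/2b +189.873ms=1/2b
5) 1139.241ms=3b +142.405ms=3/8b
6) 1281.646ms=27/8b +142.405ms=3/8b
7) 1424.051ms=15/4b +284.81ms=3/4b
8) 1708.861ms=9/2b +569.62ms=3/2b
Σ=6b of 6 (158bpm 3/4) — PASS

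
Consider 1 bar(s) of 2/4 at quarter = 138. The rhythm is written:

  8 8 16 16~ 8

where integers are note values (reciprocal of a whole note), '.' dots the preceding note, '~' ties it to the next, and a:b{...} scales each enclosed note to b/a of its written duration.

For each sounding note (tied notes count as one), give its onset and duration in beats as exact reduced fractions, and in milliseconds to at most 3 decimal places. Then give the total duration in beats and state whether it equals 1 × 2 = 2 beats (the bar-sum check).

1) 0.0ms=0b +217.391ms=1/2b
2) 217.391ms=1/2b +217.391ms=1/2b
3) 434.783ms=1b +108.696ms=1/4b
4) 543.478ms=5/4b +326.087ms=3/4b
Σ=2b of 2 (138bpm 2/4) — PASS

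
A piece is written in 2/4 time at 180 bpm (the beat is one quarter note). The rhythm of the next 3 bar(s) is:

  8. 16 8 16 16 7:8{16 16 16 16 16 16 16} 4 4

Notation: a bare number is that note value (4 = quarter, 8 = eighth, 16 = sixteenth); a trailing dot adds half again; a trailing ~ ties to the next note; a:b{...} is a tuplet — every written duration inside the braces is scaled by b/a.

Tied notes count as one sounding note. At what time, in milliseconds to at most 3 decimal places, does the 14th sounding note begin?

note 14 onset = 5b = 1666.667ms

1. 0.0ms @ 0 + 250.0ms (3/4)
2. 250.0ms @ 3/4 + 83.333ms (1/4)
3. 333.333ms @ 1 + 166.667ms (1/2)
4. 500.0ms @ 3/2 + 83.333ms (1/4)
5. 583.333ms @ 7/4 + 83.333ms (1/4)
6. 666.667ms @ 2 + 95.238ms (2/7)
7. 761.905ms @ 16/7 + 95.238ms (2/7)
8. 857.143ms @ 18/7 + 95.238ms (2/7)
9. 952.381ms @ 20/7 + 95.238ms (2/7)
10. 1047.619ms @ 22/7 + 95.238ms (2/7)
11. 1142.857ms @ 24/7 + 95.238ms (2/7)
12. 1238.095ms @ 26/7 + 95.238ms (2/7)
13. 1333.333ms @ 4 + 333.333ms (1)
14. 1666.667ms @ 5 + 333.333ms (1)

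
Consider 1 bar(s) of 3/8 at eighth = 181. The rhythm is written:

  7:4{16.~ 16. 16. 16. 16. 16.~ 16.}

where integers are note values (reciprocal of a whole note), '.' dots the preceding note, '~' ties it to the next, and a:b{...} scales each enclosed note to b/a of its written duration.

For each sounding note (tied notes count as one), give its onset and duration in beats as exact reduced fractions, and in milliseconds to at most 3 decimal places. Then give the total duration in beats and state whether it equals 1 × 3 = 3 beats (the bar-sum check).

1) 0.0ms=0b +284.136ms=6/7b
2) 284.136ms=6/7b +142.068ms=3/7b
3) 426.204ms=9/7b +142.068ms=3/7b
4) 568.272ms=12/7b +142.068ms=3/7b
5) 710.339ms=15/7b +284.136ms=6/7b
Σ=3b of 3 (181bpm 3/8) — PASS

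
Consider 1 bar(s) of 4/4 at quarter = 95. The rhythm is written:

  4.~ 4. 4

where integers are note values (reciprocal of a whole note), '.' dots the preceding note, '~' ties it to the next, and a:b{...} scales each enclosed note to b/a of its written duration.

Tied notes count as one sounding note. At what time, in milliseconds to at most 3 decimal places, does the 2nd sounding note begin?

note 2 onset = 3b = 1894.737ms

1. 0.0ms @ 0 + 1894.737ms (3)
2. 1894.737ms @ 3 + 631.579ms (1)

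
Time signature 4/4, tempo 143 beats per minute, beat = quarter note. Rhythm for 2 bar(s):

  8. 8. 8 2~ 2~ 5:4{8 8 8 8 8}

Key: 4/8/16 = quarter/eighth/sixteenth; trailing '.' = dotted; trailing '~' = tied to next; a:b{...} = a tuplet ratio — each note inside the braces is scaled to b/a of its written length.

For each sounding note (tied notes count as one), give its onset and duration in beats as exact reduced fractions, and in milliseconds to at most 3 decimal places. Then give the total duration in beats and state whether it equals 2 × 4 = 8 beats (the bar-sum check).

1) 0.0ms=0b +314.685ms=3/4b
2) 314.685ms=3/4b +314.685ms=3/4b
3) 629.371ms=3/2b +209.79ms=1/2b
4) 839.161ms=2b +1846.154ms=22/5b
5) 2685.315ms=32/5b +167.832ms=2/5b
6) 2853.147ms=34/5b +167.832ms=2/5b
7) 3020.979ms=36/5b +167.832ms=2/5b
8) 3188.811ms=38/5b +167.832ms=2/5b
Σ=8b of 8 (143bpm 4/4) — PASS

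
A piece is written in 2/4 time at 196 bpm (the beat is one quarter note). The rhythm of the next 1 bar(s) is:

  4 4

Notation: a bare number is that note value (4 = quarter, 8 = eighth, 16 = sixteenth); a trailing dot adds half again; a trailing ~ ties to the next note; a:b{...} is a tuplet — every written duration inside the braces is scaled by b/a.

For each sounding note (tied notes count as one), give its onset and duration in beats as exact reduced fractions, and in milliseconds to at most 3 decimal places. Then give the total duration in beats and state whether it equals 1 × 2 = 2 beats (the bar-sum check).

1) 0.0ms=0b +306.122ms=1b
2) 306.122ms=1b +306.122ms=1b
Σ=2b of 2 (196bpm 2/4) — PASS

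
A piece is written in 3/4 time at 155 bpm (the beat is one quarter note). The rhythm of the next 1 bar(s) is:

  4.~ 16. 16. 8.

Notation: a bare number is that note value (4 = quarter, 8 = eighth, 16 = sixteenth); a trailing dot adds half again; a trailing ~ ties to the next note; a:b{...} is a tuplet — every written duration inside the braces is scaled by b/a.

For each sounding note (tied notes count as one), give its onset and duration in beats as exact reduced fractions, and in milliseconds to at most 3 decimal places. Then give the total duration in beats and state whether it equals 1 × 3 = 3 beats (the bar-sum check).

1) 0.0ms=0b +725.806ms=15/8b
2) 725.806ms=15/8b +145.161ms=3/8b
3) 870.968ms=9/4b +290.323ms=3/4b
Σ=3b of 3 (155bpm 3/4) — PASS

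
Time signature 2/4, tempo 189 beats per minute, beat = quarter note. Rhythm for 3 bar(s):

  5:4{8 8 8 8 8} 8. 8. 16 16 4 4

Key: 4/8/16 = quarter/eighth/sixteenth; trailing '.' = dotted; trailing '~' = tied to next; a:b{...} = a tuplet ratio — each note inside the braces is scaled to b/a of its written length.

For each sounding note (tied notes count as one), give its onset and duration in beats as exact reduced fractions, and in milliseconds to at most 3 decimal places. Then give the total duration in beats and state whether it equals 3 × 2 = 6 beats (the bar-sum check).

1) 0.0ms=0b +126.984ms=2/5b
2) 126.984ms=2/5b +126.984ms=2/5b
3) 253.968ms=4/5b +126.984ms=2/5b
4) 380.952ms=6/5b +126.984ms=2/5b
5) 507.937ms=8/5b +126.984ms=2/5b
6) 634.921ms=2b +238.095ms=3/4b
7) 873.016ms=11/4b +238.095ms=3/4b
8) 1111.111ms=7/2b +79.365ms=1/4b
9) 1190.476ms=15/4b +79.365ms=1/4b
10) 1269.841ms=4b +317.46ms=1b
11) 1587.302ms=5b +317.46ms=1b
Σ=6b of 6 (189bpm 2/4) — PASS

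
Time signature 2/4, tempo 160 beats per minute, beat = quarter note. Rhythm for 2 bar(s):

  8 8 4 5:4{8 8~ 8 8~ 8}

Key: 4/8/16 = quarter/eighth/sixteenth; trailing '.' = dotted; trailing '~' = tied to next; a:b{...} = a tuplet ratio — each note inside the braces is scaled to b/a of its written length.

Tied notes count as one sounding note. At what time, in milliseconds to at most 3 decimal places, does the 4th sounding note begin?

1. 0.0ms @ 0 + 187.5ms (1/2)
2. 187.5ms @ 1/2 + 187.5ms (1/2)
3. 375.0ms @ 1 + 375.0ms (1)
4. 750.0ms @ 2 + 150.0ms (2/5)
5. 900.0ms @ 12/5 + 300.0ms (4/5)
6. 1200.0ms @ 16/5 + 300.0ms (4/5)

note 4 onset = 2b = 750.0ms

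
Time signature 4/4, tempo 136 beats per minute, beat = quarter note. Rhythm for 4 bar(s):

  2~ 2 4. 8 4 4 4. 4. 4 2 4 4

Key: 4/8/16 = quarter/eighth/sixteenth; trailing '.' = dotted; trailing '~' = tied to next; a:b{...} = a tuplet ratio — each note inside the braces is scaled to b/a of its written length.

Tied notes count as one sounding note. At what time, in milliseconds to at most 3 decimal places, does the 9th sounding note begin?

note 9 onset = 12b = 5294.118ms

1. 0.0ms @ 0 + 1764.706ms (4)
2. 1764.706ms @ 4 + 661.765ms (3/2)
3. 2426.471ms @ 11/2 + 220.588ms (1/2)
4. 2647.059ms @ 6 + 441.176ms (1)
5. 3088.235ms @ 7 + 441.176ms (1)
6. 3529.412ms @ 8 + 661.765ms (3/2)
7. 4191.176ms @ 19/2 + 661.765ms (3/2)
8. 4852.941ms @ 11 + 441.176ms (1)
9. 5294.118ms @ 12 + 882.353ms (2)
10. 6176.471ms @ 14 + 441.176ms (1)
11. 6617.647ms @ 15 + 441.176ms (1)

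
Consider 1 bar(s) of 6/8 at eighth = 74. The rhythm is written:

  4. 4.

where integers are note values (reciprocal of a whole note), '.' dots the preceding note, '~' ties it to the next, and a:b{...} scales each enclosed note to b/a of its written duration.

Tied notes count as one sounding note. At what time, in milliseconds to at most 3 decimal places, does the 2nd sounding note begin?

1. 0.0ms @ 0 + 2432.432ms (3)
2. 2432.432ms @ 3 + 2432.432ms (3)

note 2 onset = 3b = 2432.432ms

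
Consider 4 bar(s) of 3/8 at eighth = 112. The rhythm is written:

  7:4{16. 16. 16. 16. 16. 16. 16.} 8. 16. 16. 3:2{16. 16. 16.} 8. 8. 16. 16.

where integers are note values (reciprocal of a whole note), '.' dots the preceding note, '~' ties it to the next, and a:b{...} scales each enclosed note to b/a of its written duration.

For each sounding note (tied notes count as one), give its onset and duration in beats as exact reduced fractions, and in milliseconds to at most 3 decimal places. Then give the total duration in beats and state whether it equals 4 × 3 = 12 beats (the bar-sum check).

1) 0.0ms=0b +229.592ms=3/7b
2) 229.592ms=3/7b +229.592ms=3/7b
3) 459.184ms=6/7b +229.592ms=3/7b
4) 688.776ms=9/7b +229.592ms=3/7b
5) 918.367ms=12/7b +229.592ms=3/7b
6) 1147.959ms=15/7b +229.592ms=3/7b
7) 1377.551ms=18/7b +229.592ms=3/7b
8) 1607.143ms=3b +803.571ms=3/2b
9) 2410.714ms=9/2b +401.786ms=3/4b
10) 2812.5ms=21/4b +401.786ms=3/4b
11) 3214.286ms=6b +267.857ms=1/2b
12) 3482.143ms=13/2b +267.857ms=1/2b
13) 3750.0ms=7b +267.857ms=1/2b
14) 4017.857ms=15/2b +803.571ms=3/2b
15) 4821.429ms=9b +803.571ms=3/2b
16) 5625.0ms=21/2b +401.786ms=3/4b
17) 6026.786ms=45/4b +401.786ms=3/4b
Σ=12b of 12 (112bpm 3/8) — PASS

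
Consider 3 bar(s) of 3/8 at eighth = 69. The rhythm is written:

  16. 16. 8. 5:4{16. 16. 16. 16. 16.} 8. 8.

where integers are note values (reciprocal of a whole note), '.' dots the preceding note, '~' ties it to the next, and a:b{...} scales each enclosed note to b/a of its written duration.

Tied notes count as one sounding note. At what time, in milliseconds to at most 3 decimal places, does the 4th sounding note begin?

1. 0.0ms @ 0 + 652.174ms (3/4)
2. 652.174ms @ 3/4 + 652.174ms (3/4)
3. 1304.348ms @ 3/2 + 1304.348ms (3/2)
4. 2608.696ms @ 3 + 521.739ms (3/5)
5. 3130.435ms @ 18/5 + 521.739ms (3/5)
6. 3652.174ms @ 21/5 + 521.739ms (3/5)
7. 4173.913ms @ 24/5 + 521.739ms (3/5)
8. 4695.652ms @ 27/5 + 521.739ms (3/5)
9. 5217.391ms @ 6 + 1304.348ms (3/2)
10. 6521.739ms @ 15/2 + 1304.348ms (3/2)

note 4 onset = 3b = 2608.696ms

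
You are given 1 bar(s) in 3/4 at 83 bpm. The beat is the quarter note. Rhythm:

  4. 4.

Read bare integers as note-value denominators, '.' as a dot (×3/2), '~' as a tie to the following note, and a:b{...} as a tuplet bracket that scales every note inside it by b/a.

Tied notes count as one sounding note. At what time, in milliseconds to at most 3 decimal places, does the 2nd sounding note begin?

note 2 onset = 3/2b = 1084.337ms

1. 0.0ms @ 0 + 1084.337ms (3/2)
2. 1084.337ms @ 3/2 + 1084.337ms (3/2)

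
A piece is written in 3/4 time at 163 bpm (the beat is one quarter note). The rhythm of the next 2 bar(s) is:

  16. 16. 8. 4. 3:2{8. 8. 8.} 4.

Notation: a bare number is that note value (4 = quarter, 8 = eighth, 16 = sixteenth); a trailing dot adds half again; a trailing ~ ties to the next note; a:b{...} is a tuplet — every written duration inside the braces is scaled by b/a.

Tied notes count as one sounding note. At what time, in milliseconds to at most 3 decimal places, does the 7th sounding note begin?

note 7 onset = 4b = 1472.393ms

1. 0.0ms @ 0 + 138.037ms (3/8)
2. 138.037ms @ 3/8 + 138.037ms (3/8)
3. 276.074ms @ 3/4 + 276.074ms (3/4)
4. 552.147ms @ 3/2 + 552.147ms (3/2)
5. 1104.294ms @ 3 + 184.049ms (1/2)
6. 1288.344ms @ 7/2 + 184.049ms (1/2)
7. 1472.393ms @ 4 + 184.049ms (1/2)
8. 1656.442ms @ 9/2 + 552.147ms (3/2)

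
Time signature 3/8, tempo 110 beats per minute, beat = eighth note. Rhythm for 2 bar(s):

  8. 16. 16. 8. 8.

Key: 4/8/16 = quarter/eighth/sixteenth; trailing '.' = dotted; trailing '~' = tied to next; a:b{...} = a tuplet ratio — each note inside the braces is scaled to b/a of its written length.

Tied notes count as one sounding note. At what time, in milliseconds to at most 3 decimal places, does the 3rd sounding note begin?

note 3 onset = 9/4b = 1227.273ms

1. 0.0ms @ 0 + 818.182ms (3/2)
2. 818.182ms @ 3/2 + 409.091ms (3/4)
3. 1227.273ms @ 9/4 + 409.091ms (3/4)
4. 1636.364ms @ 3 + 818.182ms (3/2)
5. 2454.545ms @ 9/2 + 818.182ms (3/2)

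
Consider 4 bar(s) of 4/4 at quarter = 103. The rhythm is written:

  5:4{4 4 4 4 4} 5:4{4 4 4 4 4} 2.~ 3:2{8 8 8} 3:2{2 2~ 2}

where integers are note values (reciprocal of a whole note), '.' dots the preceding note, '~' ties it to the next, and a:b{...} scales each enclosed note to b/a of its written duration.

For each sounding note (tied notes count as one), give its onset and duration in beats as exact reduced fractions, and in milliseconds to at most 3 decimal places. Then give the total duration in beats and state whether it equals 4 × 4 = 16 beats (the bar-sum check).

1) 0.0ms=0b +466.019ms=4/5b
2) 466.019ms=4/5b +466.019ms=4/5b
3) 932.039ms=8/5b +466.019ms=4/5b
4) 1398.058ms=12/5b +466.019ms=4/5b
5) 1864.078ms=16/5b +466.019ms=4/5b
6) 2330.097ms=4b +466.019ms=4/5b
7) 2796.117ms=24/5b +466.019ms=4/5b
8) 3262.136ms=28/5b +466.019ms=4/5b
9) 3728.155ms=32/5b +466.019ms=4/5b
10) 4194.175ms=36/5b +466.019ms=4/5b
11) 4660.194ms=8b +1941.748ms=10/3b
12) 6601.942ms=34/3b +194.175ms=1/3b
13) 6796.117ms=35/3b +194.175ms=1/3b
14) 6990.291ms=12b +776.699ms=4/3b
15) 7766.99ms=40/3b +1553.398ms=8/3b
Σ=16b of 16 (103bpm 4/4) — PASS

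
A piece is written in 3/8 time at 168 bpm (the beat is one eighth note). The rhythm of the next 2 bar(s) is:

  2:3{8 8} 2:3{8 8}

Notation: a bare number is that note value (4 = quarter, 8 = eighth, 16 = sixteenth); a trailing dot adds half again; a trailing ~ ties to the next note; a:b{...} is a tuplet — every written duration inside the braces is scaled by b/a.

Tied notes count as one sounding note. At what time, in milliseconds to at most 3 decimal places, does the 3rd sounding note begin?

note 3 onset = 3b = 1071.429ms

1. 0.0ms @ 0 + 535.714ms (3/2)
2. 535.714ms @ 3/2 + 535.714ms (3/2)
3. 1071.429ms @ 3 + 535.714ms (3/2)
4. 1607.143ms @ 9/2 + 535.714ms (3/2)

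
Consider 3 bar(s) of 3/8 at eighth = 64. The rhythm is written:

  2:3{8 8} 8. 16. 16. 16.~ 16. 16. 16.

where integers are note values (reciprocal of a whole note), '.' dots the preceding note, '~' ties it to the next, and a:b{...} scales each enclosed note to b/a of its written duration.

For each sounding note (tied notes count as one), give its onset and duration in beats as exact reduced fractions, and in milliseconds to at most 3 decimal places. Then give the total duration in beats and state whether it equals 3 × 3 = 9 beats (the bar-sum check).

1) 0.0ms=0b +1406.25ms=3/2b
2) 1406.25ms=3/2b +1406.25ms=3/2b
3) 2812.5ms=3b +1406.25ms=3/2b
4) 4218.75ms=9/2b +703.125ms=3/4b
5) 4921.875ms=21/4b +703.125ms=3/4b
6) 5625.0ms=6b +1406.25ms=3/2b
7) 7031.25ms=15/2b +703.125ms=3/4b
8) 7734.375ms=33/4b +703.125ms=3/4b
Σ=9b of 9 (64bpm 3/8) — PASS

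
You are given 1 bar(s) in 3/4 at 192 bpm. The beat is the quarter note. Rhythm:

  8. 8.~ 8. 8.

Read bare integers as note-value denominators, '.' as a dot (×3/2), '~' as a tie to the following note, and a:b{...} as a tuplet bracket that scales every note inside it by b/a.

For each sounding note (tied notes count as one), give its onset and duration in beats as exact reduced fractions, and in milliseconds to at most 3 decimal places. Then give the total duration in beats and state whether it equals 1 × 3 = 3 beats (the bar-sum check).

1) 0.0ms=0b +234.375ms=3/4b
2) 234.375ms=3/4b +468.75ms=3/2b
3) 703.125ms=9/4b +234.375ms=3/4b
Σ=3b of 3 (192bpm 3/4) — PASS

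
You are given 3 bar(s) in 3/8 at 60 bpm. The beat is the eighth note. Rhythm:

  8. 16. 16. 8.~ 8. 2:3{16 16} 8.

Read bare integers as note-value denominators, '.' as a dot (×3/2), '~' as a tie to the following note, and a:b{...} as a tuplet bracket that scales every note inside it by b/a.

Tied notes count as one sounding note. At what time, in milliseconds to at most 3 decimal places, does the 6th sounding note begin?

1. 0.0ms @ 0 + 1500.0ms (3/2)
2. 1500.0ms @ 3/2 + 750.0ms (3/4)
3. 2250.0ms @ 9/4 + 750.0ms (3/4)
4. 3000.0ms @ 3 + 3000.0ms (3)
5. 6000.0ms @ 6 + 750.0ms (3/4)
6. 6750.0ms @ 27/4 + 750.0ms (3/4)
7. 7500.0ms @ 15/2 + 1500.0ms (3/2)

note 6 onset = 27/4b = 6750.0ms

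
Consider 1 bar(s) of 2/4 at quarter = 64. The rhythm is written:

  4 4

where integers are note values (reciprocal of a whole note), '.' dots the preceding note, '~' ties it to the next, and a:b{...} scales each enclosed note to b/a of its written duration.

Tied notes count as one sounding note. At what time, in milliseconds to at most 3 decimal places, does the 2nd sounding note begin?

1. 0.0ms @ 0 + 937.5ms (1)
2. 937.5ms @ 1 + 937.5ms (1)

note 2 onset = 1b = 937.5ms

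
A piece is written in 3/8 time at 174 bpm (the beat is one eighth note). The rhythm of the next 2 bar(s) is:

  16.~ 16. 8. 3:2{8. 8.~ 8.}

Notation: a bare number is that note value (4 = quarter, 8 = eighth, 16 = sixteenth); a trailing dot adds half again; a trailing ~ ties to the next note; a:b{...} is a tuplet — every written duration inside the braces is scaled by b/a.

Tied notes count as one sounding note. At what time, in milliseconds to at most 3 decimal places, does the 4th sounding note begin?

note 4 onset = 4b = 1379.31ms

1. 0.0ms @ 0 + 517.241ms (3/2)
2. 517.241ms @ 3/2 + 517.241ms (3/2)
3. 1034.483ms @ 3 + 344.828ms (1)
4. 1379.31ms @ 4 + 689.655ms (2)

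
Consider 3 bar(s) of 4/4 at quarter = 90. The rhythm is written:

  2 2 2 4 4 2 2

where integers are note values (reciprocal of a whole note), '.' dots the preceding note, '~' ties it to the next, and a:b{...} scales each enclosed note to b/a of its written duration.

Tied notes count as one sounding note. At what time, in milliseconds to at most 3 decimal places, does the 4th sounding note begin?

note 4 onset = 6b = 4000.0ms

1. 0.0ms @ 0 + 1333.333ms (2)
2. 1333.333ms @ 2 + 1333.333ms (2)
3. 2666.667ms @ 4 + 1333.333ms (2)
4. 4000.0ms @ 6 + 666.667ms (1)
5. 4666.667ms @ 7 + 666.667ms (1)
6. 5333.333ms @ 8 + 1333.333ms (2)
7. 6666.667ms @ 10 + 1333.333ms (2)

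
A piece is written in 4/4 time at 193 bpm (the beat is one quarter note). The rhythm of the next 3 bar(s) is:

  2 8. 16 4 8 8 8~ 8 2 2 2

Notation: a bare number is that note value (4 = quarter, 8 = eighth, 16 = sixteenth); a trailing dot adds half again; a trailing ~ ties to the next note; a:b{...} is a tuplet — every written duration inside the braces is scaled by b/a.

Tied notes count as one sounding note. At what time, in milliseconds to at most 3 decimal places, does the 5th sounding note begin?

1. 0.0ms @ 0 + 621.762ms (2)
2. 621.762ms @ 2 + 233.161ms (3/4)
3. 854.922ms @ 11/4 + 77.72ms (1/4)
4. 932.642ms @ 3 + 310.881ms (1)
5. 1243.523ms @ 4 + 155.44ms (1/2)
6. 1398.964ms @ 9/2 + 155.44ms (1/2)
7. 1554.404ms @ 5 + 310.881ms (1)
8. 1865.285ms @ 6 + 621.762ms (2)
9. 2487.047ms @ 8 + 621.762ms (2)
10. 3108.808ms @ 10 + 621.762ms (2)

note 5 onset = 4b = 1243.523ms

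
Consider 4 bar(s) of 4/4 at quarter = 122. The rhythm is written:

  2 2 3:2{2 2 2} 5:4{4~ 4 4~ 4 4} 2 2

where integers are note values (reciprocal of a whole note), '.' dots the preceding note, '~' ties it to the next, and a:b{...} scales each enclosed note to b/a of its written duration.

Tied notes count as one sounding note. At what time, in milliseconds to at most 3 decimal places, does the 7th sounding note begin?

note 7 onset = 48/5b = 4721.311ms

1. 0.0ms @ 0 + 983.607ms (2)
2. 983.607ms @ 2 + 983.607ms (2)
3. 1967.213ms @ 4 + 655.738ms (4/3)
4. 2622.951ms @ 16/3 + 655.738ms (4/3)
5. 3278.689ms @ 20/3 + 655.738ms (4/3)
6. 3934.426ms @ 8 + 786.885ms (8/5)
7. 4721.311ms @ 48/5 + 786.885ms (8/5)
8. 5508.197ms @ 56/5 + 393.443ms (4/5)
9. 5901.639ms @ 12 + 983.607ms (2)
10. 6885.246ms @ 14 + 983.607ms (2)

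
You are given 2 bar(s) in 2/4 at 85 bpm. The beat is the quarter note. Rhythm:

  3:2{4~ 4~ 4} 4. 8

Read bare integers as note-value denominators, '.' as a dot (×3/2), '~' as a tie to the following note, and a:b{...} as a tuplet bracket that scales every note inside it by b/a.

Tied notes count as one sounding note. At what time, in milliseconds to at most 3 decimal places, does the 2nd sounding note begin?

note 2 onset = 2b = 1411.765ms

1. 0.0ms @ 0 + 1411.765ms (2)
2. 1411.765ms @ 2 + 1058.824ms (3/2)
3. 2470.588ms @ 7/2 + 352.941ms (1/2)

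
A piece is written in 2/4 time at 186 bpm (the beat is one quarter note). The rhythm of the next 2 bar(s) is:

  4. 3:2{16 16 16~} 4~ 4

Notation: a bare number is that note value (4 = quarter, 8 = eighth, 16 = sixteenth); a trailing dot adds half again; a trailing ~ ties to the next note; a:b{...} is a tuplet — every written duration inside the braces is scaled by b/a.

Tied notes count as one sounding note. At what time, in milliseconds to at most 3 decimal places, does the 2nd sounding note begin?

1. 0.0ms @ 0 + 483.871ms (3/2)
2. 483.871ms @ 3/2 + 53.763ms (1/6)
3. 537.634ms @ 5/3 + 53.763ms (1/6)
4. 591.398ms @ 11/6 + 698.925ms (13/6)

note 2 onset = 3/2b = 483.871ms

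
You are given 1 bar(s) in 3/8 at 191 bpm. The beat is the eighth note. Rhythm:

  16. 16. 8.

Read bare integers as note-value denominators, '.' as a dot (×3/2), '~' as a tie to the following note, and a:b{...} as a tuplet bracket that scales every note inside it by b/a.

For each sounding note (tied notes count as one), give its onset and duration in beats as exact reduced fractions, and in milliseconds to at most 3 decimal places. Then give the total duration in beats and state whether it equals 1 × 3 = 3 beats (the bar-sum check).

1) 0.0ms=0b +235.602ms=3/4b
2) 235.602ms=3/4b +235.602ms=3/4b
3) 471.204ms=3/2b +471.204ms=3/2b
Σ=3b of 3 (191bpm 3/8) — PASS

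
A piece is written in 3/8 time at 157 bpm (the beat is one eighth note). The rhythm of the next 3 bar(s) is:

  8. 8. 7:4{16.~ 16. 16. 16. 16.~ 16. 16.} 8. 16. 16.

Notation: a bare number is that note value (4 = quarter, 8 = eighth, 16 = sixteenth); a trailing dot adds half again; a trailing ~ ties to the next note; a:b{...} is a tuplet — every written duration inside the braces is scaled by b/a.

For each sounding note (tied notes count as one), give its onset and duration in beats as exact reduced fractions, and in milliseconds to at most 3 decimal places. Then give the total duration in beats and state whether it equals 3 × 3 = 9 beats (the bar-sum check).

1) 0.0ms=0b +573.248ms=3/2b
2) 573.248ms=3/2b +573.248ms=3/2b
3) 1146.497ms=3b +327.571ms=6/7b
4) 1474.067ms=27/7b +163.785ms=3/7b
5) 1637.853ms=30/7b +163.785ms=3/7b
6) 1801.638ms=33/7b +327.571ms=6/7b
7) 2129.208ms=39/7b +163.785ms=3/7b
8) 2292.994ms=6b +573.248ms=3/2b
9) 2866.242ms=15/2b +286.624ms=3/4b
10) 3152.866ms=33/4b +286.624ms=3/4b
Σ=9b of 9 (157bpm 3/8) — PASS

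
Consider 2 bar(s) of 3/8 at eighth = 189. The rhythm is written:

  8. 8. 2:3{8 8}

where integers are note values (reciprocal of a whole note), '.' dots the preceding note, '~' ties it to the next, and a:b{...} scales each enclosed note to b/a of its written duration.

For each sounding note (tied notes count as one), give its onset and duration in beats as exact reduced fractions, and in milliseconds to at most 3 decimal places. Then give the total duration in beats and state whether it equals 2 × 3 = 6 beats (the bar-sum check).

1) 0.0ms=0b +476.19ms=3/2b
2) 476.19ms=3/2b +476.19ms=3/2b
3) 952.381ms=3b +476.19ms=3/2b
4) 1428.571ms=9/2b +476.19ms=3/2b
Σ=6b of 6 (189bpm 3/8) — PASS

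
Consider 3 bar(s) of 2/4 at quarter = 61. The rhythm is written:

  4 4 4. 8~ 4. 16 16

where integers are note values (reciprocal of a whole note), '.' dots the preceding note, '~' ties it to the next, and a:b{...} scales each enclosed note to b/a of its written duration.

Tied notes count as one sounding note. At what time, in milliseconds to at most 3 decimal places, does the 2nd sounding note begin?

1. 0.0ms @ 0 + 983.607ms (1)
2. 983.607ms @ 1 + 983.607ms (1)
3. 1967.213ms @ 2 + 1475.41ms (3/2)
4. 3442.623ms @ 7/2 + 1967.213ms (2)
5. 5409.836ms @ 11/2 + 245.902ms (1/4)
6. 5655.738ms @ 23/4 + 245.902ms (1/4)

note 2 onset = 1b = 983.607ms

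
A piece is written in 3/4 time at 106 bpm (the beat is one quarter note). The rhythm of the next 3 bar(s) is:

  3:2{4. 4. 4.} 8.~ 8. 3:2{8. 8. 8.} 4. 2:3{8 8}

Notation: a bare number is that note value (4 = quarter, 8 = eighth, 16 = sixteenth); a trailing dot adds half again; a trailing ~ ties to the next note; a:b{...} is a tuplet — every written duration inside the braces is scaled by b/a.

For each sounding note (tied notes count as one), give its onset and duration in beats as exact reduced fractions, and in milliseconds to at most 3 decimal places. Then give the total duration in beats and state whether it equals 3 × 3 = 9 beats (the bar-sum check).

1) 0.0ms=0b +566.038ms=1b
2) 566.038ms=1b +566.038ms=1b
3) 1132.075ms=2b +566.038ms=1b
4) 1698.113ms=3b +849.057ms=3/2b
5) 2547.17ms=9/2b +283.019ms=1/2b
6) 2830.189ms=5b +283.019ms=1/2b
7) 3113.208ms=11/2b +283.019ms=1/2b
8) 3396.226ms=6b +849.057ms=3/2b
9) 4245.283ms=15/2b +424.528ms=3/4b
10) 4669.811ms=33/4b +424.528ms=3/4b
Σ=9b of 9 (106bpm 3/4) — PASS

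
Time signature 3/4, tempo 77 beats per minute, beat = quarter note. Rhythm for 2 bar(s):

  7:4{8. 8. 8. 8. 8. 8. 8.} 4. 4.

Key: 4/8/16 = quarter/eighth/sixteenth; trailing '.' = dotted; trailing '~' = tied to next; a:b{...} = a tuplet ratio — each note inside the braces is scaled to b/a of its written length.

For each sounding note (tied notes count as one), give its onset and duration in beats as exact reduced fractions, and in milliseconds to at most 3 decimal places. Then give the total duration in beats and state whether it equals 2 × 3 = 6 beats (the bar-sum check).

1) 0.0ms=0b +333.952ms=3/7b
2) 333.952ms=3/7b +333.952ms=3/7b
3) 667.904ms=6/7b +333.952ms=3/7b
4) 1001.855ms=9/7b +333.952ms=3/7b
5) 1335.807ms=12/7b +333.952ms=3/7b
6) 1669.759ms=15/7b +333.952ms=3/7b
7) 2003.711ms=18/7b +333.952ms=3/7b
8) 2337.662ms=3b +1168.831ms=3/2b
9) 3506.494ms=9/2b +1168.831ms=3/2b
Σ=6b of 6 (77bpm 3/4) — PASS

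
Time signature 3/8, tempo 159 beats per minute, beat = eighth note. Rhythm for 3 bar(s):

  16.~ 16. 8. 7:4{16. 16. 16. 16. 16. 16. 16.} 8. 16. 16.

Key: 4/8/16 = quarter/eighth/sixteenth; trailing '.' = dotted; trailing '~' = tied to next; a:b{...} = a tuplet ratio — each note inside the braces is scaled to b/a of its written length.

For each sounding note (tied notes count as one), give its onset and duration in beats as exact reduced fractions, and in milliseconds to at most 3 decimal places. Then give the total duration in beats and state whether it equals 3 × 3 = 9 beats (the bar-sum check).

1) 0.0ms=0b +566.038ms=3/2b
2) 566.038ms=3/2b +566.038ms=3/2b
3) 1132.075ms=3b +161.725ms=3/7b
4) 1293.801ms=24/7b +161.725ms=3/7b
5) 1455.526ms=27/7b +161.725ms=3/7b
6) 1617.251ms=30/7b +161.725ms=3/7b
7) 1778.976ms=33/7b +161.725ms=3/7b
8) 1940.701ms=36/7b +161.725ms=3/7b
9) 2102.426ms=39/7b +161.725ms=3/7b
10) 2264.151ms=6b +566.038ms=3/2b
11) 2830.189ms=15/2b +283.019ms=3/4b
12) 3113.208ms=33/4b +283.019ms=3/4b
Σ=9b of 9 (159bpm 3/8) — PASS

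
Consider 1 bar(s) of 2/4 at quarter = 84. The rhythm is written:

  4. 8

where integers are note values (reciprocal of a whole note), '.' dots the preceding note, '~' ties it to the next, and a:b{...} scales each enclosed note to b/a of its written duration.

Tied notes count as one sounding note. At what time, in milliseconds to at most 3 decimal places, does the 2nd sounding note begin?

1. 0.0ms @ 0 + 1071.429ms (3/2)
2. 1071.429ms @ 3/2 + 357.143ms (1/2)

note 2 onset = 3/2b = 1071.429ms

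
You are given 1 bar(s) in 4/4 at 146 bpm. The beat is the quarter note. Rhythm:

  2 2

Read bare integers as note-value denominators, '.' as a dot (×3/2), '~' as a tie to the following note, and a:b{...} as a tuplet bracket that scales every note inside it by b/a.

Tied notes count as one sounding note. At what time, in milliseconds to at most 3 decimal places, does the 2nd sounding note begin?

1. 0.0ms @ 0 + 821.918ms (2)
2. 821.918ms @ 2 + 821.918ms (2)

note 2 onset = 2b = 821.918ms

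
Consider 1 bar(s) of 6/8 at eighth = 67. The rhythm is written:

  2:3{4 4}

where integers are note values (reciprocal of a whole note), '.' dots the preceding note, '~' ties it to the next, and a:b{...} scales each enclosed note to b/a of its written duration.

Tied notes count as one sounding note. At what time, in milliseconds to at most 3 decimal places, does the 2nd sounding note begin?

note 2 onset = 3b = 2686.567ms

1. 0.0ms @ 0 + 2686.567ms (3)
2. 2686.567ms @ 3 + 2686.567ms (3)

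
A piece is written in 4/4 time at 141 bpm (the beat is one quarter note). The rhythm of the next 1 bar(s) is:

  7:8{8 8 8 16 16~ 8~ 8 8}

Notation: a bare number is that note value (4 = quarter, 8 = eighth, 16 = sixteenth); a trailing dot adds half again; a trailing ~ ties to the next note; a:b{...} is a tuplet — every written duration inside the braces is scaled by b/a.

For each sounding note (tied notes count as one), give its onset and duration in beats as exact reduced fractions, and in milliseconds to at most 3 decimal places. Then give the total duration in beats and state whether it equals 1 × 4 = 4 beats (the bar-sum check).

1) 0.0ms=0b +243.161ms=4/7b
2) 243.161ms=4/7b +243.161ms=4/7b
3) 486.322ms=8/7b +243.161ms=4/7b
4) 729.483ms=12/7b +121.581ms=2/7b
5) 851.064ms=2b +607.903ms=10/7b
6) 1458.967ms=24/7b +243.161ms=4/7b
Σ=4b of 4 (141bpm 4/4) — PASS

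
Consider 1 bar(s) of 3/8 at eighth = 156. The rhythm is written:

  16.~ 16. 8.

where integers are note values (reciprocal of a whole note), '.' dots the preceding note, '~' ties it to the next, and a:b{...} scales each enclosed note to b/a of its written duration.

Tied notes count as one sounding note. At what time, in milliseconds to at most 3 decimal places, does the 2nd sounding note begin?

note 2 onset = 3/2b = 576.923ms

1. 0.0ms @ 0 + 576.923ms (3/2)
2. 576.923ms @ 3/2 + 576.923ms (3/2)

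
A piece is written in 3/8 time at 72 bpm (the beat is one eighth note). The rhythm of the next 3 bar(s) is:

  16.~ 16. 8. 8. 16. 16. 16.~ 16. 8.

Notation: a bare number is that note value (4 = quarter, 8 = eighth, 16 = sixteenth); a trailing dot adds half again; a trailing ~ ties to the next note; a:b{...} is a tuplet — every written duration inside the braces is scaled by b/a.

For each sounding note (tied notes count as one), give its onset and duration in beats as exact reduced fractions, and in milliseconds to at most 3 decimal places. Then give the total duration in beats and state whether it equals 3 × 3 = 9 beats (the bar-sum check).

1) 0.0ms=0b +1250.0ms=3/2b
2) 1250.0ms=3/2b +1250.0ms=3/2b
3) 2500.0ms=3b +1250.0ms=3/2b
4) 3750.0ms=9/2b +625.0ms=3/4b
5) 4375.0ms=21/4b +625.0ms=3/4b
6) 5000.0ms=6b +1250.0ms=3/2b
7) 6250.0ms=15/2b +1250.0ms=3/2b
Σ=9b of 9 (72bpm 3/8) — PASS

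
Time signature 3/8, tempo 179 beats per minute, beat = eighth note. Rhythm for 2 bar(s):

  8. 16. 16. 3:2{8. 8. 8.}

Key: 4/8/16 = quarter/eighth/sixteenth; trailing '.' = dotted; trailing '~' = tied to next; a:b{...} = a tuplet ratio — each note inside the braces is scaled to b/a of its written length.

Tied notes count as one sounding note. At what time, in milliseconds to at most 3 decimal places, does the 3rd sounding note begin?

1. 0.0ms @ 0 + 502.793ms (3/2)
2. 502.793ms @ 3/2 + 251.397ms (3/4)
3. 754.19ms @ 9/4 + 251.397ms (3/4)
4. 1005.587ms @ 3 + 335.196ms (1)
5. 1340.782ms @ 4 + 335.196ms (1)
6. 1675.978ms @ 5 + 335.196ms (1)

note 3 onset = 9/4b = 754.19ms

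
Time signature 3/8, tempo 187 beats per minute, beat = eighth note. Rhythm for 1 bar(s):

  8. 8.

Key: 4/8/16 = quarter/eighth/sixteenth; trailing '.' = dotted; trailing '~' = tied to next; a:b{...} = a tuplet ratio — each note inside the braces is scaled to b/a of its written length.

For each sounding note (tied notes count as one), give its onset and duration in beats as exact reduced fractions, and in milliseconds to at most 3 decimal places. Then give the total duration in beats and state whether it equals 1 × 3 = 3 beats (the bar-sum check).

1) 0.0ms=0b +481.283ms=3/2b
2) 481.283ms=3/2b +481.283ms=3/2b
Σ=3b of 3 (187bpm 3/8) — PASS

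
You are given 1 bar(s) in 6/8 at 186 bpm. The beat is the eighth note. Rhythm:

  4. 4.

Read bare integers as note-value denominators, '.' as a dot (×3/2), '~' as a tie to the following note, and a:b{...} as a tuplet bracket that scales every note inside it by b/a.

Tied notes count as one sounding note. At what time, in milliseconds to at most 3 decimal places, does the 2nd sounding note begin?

1. 0.0ms @ 0 + 967.742ms (3)
2. 967.742ms @ 3 + 967.742ms (3)

note 2 onset = 3b = 967.742ms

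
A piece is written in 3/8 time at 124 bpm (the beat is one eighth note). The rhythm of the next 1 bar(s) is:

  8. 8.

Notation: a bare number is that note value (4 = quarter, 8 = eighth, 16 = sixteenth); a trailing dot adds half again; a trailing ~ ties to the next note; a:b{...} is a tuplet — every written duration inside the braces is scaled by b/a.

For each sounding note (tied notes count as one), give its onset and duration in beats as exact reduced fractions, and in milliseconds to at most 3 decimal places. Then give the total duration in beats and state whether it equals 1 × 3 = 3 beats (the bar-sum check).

1) 0.0ms=0b +725.806ms=3/2b
2) 725.806ms=3/2b +725.806ms=3/2b
Σ=3b of 3 (124bpm 3/8) — PASS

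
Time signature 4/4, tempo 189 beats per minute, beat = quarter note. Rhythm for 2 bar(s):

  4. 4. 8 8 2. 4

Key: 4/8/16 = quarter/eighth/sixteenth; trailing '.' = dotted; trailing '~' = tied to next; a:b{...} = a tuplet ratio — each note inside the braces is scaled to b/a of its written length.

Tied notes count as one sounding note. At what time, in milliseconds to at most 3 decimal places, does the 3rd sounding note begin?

1. 0.0ms @ 0 + 476.19ms (3/2)
2. 476.19ms @ 3/2 + 476.19ms (3/2)
3. 952.381ms @ 3 + 158.73ms (1/2)
4. 1111.111ms @ 7/2 + 158.73ms (1/2)
5. 1269.841ms @ 4 + 952.381ms (3)
6. 2222.222ms @ 7 + 317.46ms (1)

note 3 onset = 3b = 952.381ms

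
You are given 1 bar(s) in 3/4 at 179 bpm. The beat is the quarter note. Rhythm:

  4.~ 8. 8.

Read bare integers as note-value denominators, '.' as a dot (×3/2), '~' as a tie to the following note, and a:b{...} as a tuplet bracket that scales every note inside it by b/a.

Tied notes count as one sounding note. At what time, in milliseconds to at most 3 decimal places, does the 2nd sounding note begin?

1. 0.0ms @ 0 + 754.19ms (9/4)
2. 754.19ms @ 9/4 + 251.397ms (3/4)

note 2 onset = 9/4b = 754.19ms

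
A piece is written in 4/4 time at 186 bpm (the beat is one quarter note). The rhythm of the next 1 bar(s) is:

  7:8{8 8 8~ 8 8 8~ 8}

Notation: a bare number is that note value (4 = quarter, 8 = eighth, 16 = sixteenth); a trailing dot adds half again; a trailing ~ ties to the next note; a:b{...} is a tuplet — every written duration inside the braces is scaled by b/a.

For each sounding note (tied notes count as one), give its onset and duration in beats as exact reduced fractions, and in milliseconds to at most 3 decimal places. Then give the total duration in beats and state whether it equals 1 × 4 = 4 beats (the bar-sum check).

1) 0.0ms=0b +184.332ms=4/7b
2) 184.332ms=4/7b +184.332ms=4/7b
3) 368.664ms=8/7b +368.664ms=8/7b
4) 737.327ms=16/7b +184.332ms=4/7b
5) 921.659ms=20/7b +368.664ms=8/7b
Σ=4b of 4 (186bpm 4/4) — PASS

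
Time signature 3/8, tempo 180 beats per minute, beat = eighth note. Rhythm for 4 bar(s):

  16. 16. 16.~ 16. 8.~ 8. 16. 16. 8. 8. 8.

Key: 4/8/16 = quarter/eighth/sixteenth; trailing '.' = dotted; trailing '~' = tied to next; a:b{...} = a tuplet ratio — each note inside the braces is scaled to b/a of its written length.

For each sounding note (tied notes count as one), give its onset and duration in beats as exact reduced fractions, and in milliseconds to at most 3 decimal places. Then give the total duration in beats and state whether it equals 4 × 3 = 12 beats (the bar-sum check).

1) 0.0ms=0b +250.0ms=3/4b
2) 250.0ms=3/4b +250.0ms=3/4b
3) 500.0ms=3/2b +500.0ms=3/2b
4) 1000.0ms=3b +1000.0ms=3b
5) 2000.0ms=6b +250.0ms=3/4b
6) 2250.0ms=27/4b +250.0ms=3/4b
7) 2500.0ms=15/2b +500.0ms=3/2b
8) 3000.0ms=9b +500.0ms=3/2b
9) 3500.0ms=21/2b +500.0ms=3/2b
Σ=12b of 12 (180bpm 3/8) — PASS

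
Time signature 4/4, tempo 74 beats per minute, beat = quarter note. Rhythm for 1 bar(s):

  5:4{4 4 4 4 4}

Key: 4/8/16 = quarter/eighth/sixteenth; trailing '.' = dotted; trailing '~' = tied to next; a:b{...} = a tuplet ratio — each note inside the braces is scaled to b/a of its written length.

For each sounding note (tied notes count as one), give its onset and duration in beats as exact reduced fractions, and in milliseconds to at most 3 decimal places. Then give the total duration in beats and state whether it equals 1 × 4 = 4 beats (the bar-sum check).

1) 0.0ms=0b +648.649ms=4/5b
2) 648.649ms=4/5b +648.649ms=4/5b
3) 1297.297ms=8/5b +648.649ms=4/5b
4) 1945.946ms=12/5b +648.649ms=4/5b
5) 2594.595ms=16/5b +648.649ms=4/5b
Σ=4b of 4 (74bpm 4/4) — PASS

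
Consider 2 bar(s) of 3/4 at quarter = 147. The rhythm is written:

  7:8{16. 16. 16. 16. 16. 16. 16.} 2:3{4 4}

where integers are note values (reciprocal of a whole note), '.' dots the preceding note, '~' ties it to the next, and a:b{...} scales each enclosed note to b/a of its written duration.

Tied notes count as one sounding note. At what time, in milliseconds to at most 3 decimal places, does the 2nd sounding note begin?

note 2 onset = 3/7b = 174.927ms

1. 0.0ms @ 0 + 174.927ms (3/7)
2. 174.927ms @ 3/7 + 174.927ms (3/7)
3. 349.854ms @ 6/7 + 174.927ms (3/7)
4. 524.781ms @ 9/7 + 174.927ms (3/7)
5. 699.708ms @ 12/7 + 174.927ms (3/7)
6. 874.636ms @ 15/7 + 174.927ms (3/7)
7. 1049.563ms @ 18/7 + 174.927ms (3/7)
8. 1224.49ms @ 3 + 612.245ms (3/2)
9. 1836.735ms @ 9/2 + 612.245ms (3/2)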